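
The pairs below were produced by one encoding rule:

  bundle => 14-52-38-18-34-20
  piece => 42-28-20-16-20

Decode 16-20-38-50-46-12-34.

central

Each letter becomes 2×(its alphabet position, a=1..z=26) + 10.
Reversing it on 16-20-38-50-46-12-34: 16→(16−10)÷2=3=c, 20→(20−10)÷2=5=e, 38→(38−10)÷2=14=n, 50→(50−10)÷2=20=t, 46→(46−10)÷2=18=r, 12→(12−10)÷2=1=a, 34→(34−10)÷2=12=l.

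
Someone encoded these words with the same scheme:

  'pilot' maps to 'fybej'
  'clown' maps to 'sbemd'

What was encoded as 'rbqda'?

Compare letters: p→f is +16, i→y is +16, l→b is +16 — a constant shift. Each letter is shifted forward by 16 in the alphabet (a Caesar shift of +16).
Decoding rbqda: r−16=b, b−16=l, q−16=a, d−16=n, a−16=k.

blank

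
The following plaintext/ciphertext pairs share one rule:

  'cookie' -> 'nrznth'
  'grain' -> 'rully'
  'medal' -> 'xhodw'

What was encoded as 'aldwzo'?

Shifts by position in cookie: pos 0: c→n (+11), pos 1: o→r (+3), pos 2: o→z (+11), pos 3: k→n (+3) — repeating every 2. The shifts repeat in a cycle of length 2: positions 0,1,… shift by +11, +3, then the pattern repeats.
Undoing it on aldwzo: a−11=p, l−3=i, d−11=s, w−3=t, z−11=o, o−3=l.

pistol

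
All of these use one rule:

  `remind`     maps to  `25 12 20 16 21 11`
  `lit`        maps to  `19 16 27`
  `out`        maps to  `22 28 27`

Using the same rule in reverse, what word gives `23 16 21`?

pin

r is letter #18 and maps to 25: an offset of 7. Each letter is replaced by its alphabet position (a=1..z=26) + 7.
Undoing it on 23 16 21: 23→(23−7)÷1=16=p, 16→(16−7)÷1=9=i, 21→(21−7)÷1=14=n.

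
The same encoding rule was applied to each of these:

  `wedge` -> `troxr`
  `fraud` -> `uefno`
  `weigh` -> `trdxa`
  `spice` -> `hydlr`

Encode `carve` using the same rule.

lfeqr

w(22)→t(19) and e(4)→r(17) fit y≡3x+5 (mod 26); the inverse of 3 mod 26 is 9. This is an affine cipher: with a=0,…,z=25, each position x becomes (3x+5) mod 26.
Applying it to carve: c(2)→3·2+5≡11=l; a(0)→3·0+5≡5=f; r(17)→3·17+5≡4=e; v(21)→3·21+5≡16=q; e(4)→3·4+5≡17=r (all mod 26).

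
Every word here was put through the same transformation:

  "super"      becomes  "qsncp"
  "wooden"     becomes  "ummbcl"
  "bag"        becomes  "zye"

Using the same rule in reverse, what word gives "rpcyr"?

Compare letters: s→q is +24, u→s is +24, p→n is +24 — a constant shift. Each letter is shifted forward by 24 in the alphabet (a Caesar shift of +24).
Reversing it on rpcyr: r−24=t, p−24=r, c−24=e, y−24=a, r−24=t.

treat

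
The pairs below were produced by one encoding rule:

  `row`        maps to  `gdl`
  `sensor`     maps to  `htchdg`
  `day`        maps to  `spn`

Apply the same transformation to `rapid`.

Compare letters: r→g is +15, o→d is +15, w→l is +15 — a constant shift. It's a constant shift of +15 (ROT15).
For rapid: r+15=g, a+15=p, p+15=e, i+15=x, d+15=s.

gpexs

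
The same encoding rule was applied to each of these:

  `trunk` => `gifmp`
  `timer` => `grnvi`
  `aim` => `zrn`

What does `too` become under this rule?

This is the alphabet-reversal cipher (Atbash): a becomes z, b becomes y, etc.
Applying it to too: t↔g, o↔l, o↔l.

gll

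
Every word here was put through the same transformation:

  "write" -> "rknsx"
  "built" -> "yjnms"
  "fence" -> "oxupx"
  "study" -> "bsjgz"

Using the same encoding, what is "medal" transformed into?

dxghm

w(22)→r(17) and r(17)→k(10) fit y≡17x+7 (mod 26); the inverse of 17 mod 26 is 23. Each letter's alphabet position (a=0..z=25) is mapped through 17·x+7 mod 26 — an affine cipher.
Applying it to medal: m(12)→17·12+7≡3=d; e(4)→17·4+7≡23=x; d(3)→17·3+7≡6=g; a(0)→17·0+7≡7=h; l(11)→17·11+7≡12=m (all mod 26).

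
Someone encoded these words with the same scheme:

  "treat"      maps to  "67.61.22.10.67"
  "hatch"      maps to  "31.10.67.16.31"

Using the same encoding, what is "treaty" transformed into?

t(#20)→67 and r(#18)→61: differences scale by 3, so n = 3·pos + 7. Each letter becomes 3×(its alphabet position, a=1..z=26) + 7.
On treaty: t=20→67, r=18→61, e=5→22, a=1→10, t=20→67, y=25→82.

67.61.22.10.67.82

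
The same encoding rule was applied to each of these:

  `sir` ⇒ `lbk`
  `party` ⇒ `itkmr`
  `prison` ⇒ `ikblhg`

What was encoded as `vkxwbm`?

Compare letters: s→l is +19, i→b is +19, r→k is +19 — a constant shift. This is a Caesar cipher with shift 19.
Reversing it on vkxwbm: v−19=c, k−19=r, x−19=e, w−19=d, b−19=i, m−19=t.

credit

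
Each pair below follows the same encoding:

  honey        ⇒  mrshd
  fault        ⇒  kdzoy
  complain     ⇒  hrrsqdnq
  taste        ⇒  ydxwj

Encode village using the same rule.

Shifts by position in honey: pos 0: h→m (+5), pos 1: o→r (+3), pos 2: n→s (+5), pos 3: e→h (+3) — repeating every 2. It's a Vigenère-style cipher with numeric key [5,3]: position i shifts by key[i mod 2].
On village: v+5=a, i+3=l, l+5=q, l+3=o, a+5=f, g+3=j, e+5=j.

alqofjj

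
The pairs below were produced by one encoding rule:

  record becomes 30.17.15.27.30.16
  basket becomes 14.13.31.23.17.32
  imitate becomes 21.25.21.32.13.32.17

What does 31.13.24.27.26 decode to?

Each letter is replaced by its alphabet position (a=1..z=26) + 12.
Undoing it on 31.13.24.27.26: 31→(31−12)÷1=19=s, 13→(13−12)÷1=1=a, 24→(24−12)÷1=12=l, 27→(27−12)÷1=15=o, 26→(26−12)÷1=14=n.

salon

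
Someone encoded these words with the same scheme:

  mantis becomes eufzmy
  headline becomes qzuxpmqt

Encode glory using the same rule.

kdaxs

The output letters match the input read backwards, each shifted +12: mantis reversed is sitnam. Read the word backwards and shift each letter +12.
Applying it to glory: reverse → yrolg; then shift: y+12=k, r+12=d, o+12=a, l+12=x, g+12=s.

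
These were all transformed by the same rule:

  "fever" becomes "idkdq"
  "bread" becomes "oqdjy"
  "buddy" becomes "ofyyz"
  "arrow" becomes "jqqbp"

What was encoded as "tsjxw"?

f(5)→i(8) and e(4)→d(3) fit y≡5x+9 (mod 26); the inverse of 5 mod 26 is 21. Treating letters as 0–25, the rule is x ↦ 5x + 9 (mod 26).
Undoing it on tsjxw: t(19)→21·(19−9)≡2=c; s(18)→21·(18−9)≡7=h; j(9)→21·(9−9)≡0=a; x(23)→21·(23−9)≡8=i; w(22)→21·(22−9)≡13=n (all mod 26).

chain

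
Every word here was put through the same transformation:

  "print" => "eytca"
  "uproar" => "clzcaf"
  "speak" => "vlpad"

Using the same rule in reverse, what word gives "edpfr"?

The output letters match the input read backwards, each shifted +11: print reversed is tnirp. The word is reversed, then every letter is shifted forward by 11.
Reversing it on edpfr: shift back: e−11=t, d−11=s, p−11=e, f−11=u, r−11=g → tseug; then reverse → guest.

guest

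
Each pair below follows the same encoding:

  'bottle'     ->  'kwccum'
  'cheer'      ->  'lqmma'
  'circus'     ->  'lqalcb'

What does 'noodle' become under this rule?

The shift depends on letter class: consonant b→k is +9, but vowel o→w is +8. The rule splits by letter class: vowels +8, consonants +9.
For noodle: n(cons)+9=w, o(vowel)+8=w, o(vowel)+8=w, d(cons)+9=m, l(cons)+9=u, e(vowel)+8=m.

wwwmum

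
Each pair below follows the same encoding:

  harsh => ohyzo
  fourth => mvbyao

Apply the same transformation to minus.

Compare letters: h→o is +7, a→h is +7, r→y is +7 — a constant shift. Each letter is shifted forward by 7 in the alphabet (a Caesar shift of +7).
For minus: m+7=t, i+7=p, n+7=u, u+7=b, s+7=z.

tpubz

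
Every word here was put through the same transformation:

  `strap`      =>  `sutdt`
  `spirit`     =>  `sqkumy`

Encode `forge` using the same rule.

fptji

In strap: s→s is +0, t→u is +1, r→t is +2, a→d is +3 — the shift increases by 1 each position. Each letter shifts forward by its position index (0, 1, 2, …) — the shift grows by one for each successive letter.
Applying it to forge: f+0=f, o+1=p, r+2=t, g+3=j, e+4=i.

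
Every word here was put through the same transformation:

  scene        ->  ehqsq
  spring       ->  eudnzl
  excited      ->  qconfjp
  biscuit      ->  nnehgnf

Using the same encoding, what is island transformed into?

Shifts by position in scene: pos 0: s→e (+12), pos 1: c→h (+5), pos 2: e→q (+12), pos 3: n→s (+5) — repeating every 2. It's a Vigenère-style cipher with numeric key [12,5]: position i shifts by key[i mod 2].
For island: i+12=u, s+5=x, l+12=x, a+5=f, n+12=z, d+5=i.

uxxfzi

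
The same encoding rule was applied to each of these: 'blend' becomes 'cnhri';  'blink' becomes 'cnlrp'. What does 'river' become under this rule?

In blend: b→c is +1, l→n is +2, e→h is +3, n→r is +4 — the shift increases by 1 each position. Letter i (0-indexed) is shifted by i+1, so successive shifts are 1, 2, 3, ….
On river: r+1=s, i+2=k, v+3=y, e+4=i, r+5=w.

skyiw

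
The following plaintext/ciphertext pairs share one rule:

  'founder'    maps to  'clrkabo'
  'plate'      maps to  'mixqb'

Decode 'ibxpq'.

Compare letters: f→c is +23, o→l is +23, u→r is +23 — a constant shift. Every letter moves 23 places later in the alphabet, wrapping around z→a.
Undoing it on ibxpq: i−23=l, b−23=e, x−23=a, p−23=s, q−23=t.

least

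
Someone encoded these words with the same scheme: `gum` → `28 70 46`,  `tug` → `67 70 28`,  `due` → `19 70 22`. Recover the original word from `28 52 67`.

g(#7)→28 and u(#21)→70: differences scale by 3, so n = 3·pos + 7. With a=1..z=26, the number is 3·pos + 7.
Reversing it on 28 52 67: 28→(28−7)÷3=7=g, 52→(52−7)÷3=15=o, 67→(67−7)÷3=20=t.

got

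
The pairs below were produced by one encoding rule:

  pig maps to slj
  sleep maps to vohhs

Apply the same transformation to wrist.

zulvw

It's a constant shift of +3 (ROT3).
On wrist: w+3=z, r+3=u, i+3=l, s+3=v, t+3=w.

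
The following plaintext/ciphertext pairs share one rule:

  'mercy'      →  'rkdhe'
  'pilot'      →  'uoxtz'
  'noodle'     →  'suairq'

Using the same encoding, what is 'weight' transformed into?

A repeating key of period 3 is used — shifts +5, +6, +12 over and over.
For weight: w+5=b, e+6=k, i+12=u, g+5=l, h+6=n, t+12=f.

bkulnf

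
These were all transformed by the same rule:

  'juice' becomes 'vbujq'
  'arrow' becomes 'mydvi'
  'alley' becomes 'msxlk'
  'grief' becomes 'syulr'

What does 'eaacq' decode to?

stove

Shifts by position in juice: pos 0: j→v (+12), pos 1: u→b (+7), pos 2: i→u (+12), pos 3: c→j (+7) — repeating every 2. It's a Vigenère-style cipher with numeric key [12,7]: position i shifts by key[i mod 2].
Undoing it on eaacq: e−12=s, a−7=t, a−12=o, c−7=v, q−12=e.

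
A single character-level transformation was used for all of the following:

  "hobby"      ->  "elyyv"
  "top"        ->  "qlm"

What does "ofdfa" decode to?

Compare letters: h→e is +23, o→l is +23, b→y is +23 — a constant shift. Each letter is shifted forward by 23 in the alphabet (a Caesar shift of +23).
Decoding ofdfa: o−23=r, f−23=i, d−23=g, f−23=i, a−23=d.

rigid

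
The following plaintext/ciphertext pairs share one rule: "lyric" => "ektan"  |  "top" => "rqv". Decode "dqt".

Read the word backwards and shift each letter +2.
Undoing it on dqt: shift back: d−2=b, q−2=o, t−2=r → bor; then reverse → rob.

rob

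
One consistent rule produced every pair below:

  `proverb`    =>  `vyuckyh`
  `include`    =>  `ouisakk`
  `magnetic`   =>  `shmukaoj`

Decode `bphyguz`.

Shifts by position in proverb: pos 0: p→v (+6), pos 1: r→y (+7), pos 2: o→u (+6), pos 3: v→c (+7) — repeating every 2. It's a Vigenère-style cipher with numeric key [6,7]: position i shifts by key[i mod 2].
Undoing it on bphyguz: b−6=v, p−7=i, h−6=b, y−7=r, g−6=a, u−7=n, z−6=t.

vibrant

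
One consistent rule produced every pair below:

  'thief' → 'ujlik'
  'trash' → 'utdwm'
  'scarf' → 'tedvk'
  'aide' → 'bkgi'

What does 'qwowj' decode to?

Letter i (0-indexed) is shifted by i+1, so successive shifts are 1, 2, 3, ….
Undoing it on qwowj: q−1=p, w−2=u, o−3=l, w−4=s, j−5=e.

pulse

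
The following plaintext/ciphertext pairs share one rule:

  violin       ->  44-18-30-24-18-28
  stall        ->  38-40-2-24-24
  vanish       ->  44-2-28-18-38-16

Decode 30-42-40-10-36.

v(#22)→44 and i(#9)→18: differences scale by 2, so n = 2·pos + 0. The formula is n = 2×(alphabet index, a=1).
Undoing it on 30-42-40-10-36: 30→(30−0)÷2=15=o, 42→(42−0)÷2=21=u, 40→(40−0)÷2=20=t, 10→(10−0)÷2=5=e, 36→(36−0)÷2=18=r.

outer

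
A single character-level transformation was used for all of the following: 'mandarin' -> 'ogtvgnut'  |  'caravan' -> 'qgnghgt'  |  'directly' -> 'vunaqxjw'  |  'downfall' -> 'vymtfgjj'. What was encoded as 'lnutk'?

m(12)→o(14) and a(0)→g(6) fit y≡5x+6 (mod 26); the inverse of 5 mod 26 is 21. This is an affine cipher: with a=0,…,z=25, each position x becomes (5x+6) mod 26.
Reversing it on lnutk: l(11)→21·(11−6)≡1=b; n(13)→21·(13−6)≡17=r; u(20)→21·(20−6)≡8=i; t(19)→21·(19−6)≡13=n; k(10)→21·(10−6)≡6=g (all mod 26).

bring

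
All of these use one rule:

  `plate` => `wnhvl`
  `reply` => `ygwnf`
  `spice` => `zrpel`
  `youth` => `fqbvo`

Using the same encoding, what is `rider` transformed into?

ykkgy

A repeating key of period 2 is used — shifts +7, +2 over and over.
On rider: r+7=y, i+2=k, d+7=k, e+2=g, r+7=y.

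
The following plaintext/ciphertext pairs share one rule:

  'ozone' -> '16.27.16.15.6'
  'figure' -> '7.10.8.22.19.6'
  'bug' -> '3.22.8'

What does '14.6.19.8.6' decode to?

merge

o is letter #15 and maps to 16: an offset of 1. The number is (letter's place in the alphabet, a=1) + 1.
Decoding 14.6.19.8.6: 14→(14−1)÷1=13=m, 6→(6−1)÷1=5=e, 19→(19−1)÷1=18=r, 8→(8−1)÷1=7=g, 6→(6−1)÷1=5=e.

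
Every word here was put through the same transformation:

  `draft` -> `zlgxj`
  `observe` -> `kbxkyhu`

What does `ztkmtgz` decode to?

tangent

The output letters match the input read backwards, each shifted +6: draft reversed is tfard. The word is reversed, then every letter is shifted forward by 6.
Decoding ztkmtgz: shift back: z−6=t, t−6=n, k−6=e, m−6=g, t−6=n, g−6=a, z−6=t → tnegnat; then reverse → tangent.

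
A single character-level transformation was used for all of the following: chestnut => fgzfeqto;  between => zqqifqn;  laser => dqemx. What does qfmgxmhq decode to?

evaluate

The output letters match the input read backwards, each shifted +12: chestnut reversed is tuntsehc. Read the word backwards and shift each letter +12.
Undoing it on qfmgxmhq: shift back: q−12=e, f−12=t, m−12=a, g−12=u, x−12=l, m−12=a, h−12=v, q−12=e → etaulave; then reverse → evaluate.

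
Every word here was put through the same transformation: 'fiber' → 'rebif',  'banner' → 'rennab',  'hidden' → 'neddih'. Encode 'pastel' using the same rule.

The output letters match the input read backwards: fiber reversed is rebif. It's just the letters in reverse order.
On pastel: reverse → letsap.

letsap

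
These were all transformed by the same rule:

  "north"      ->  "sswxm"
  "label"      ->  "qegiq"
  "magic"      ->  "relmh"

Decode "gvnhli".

Shifts by position in north: pos 0: n→s (+5), pos 1: o→s (+4), pos 2: r→w (+5), pos 3: t→x (+4) — repeating every 2. The shifts repeat in a cycle of length 2: positions 0,1,… shift by +5, +4, then the pattern repeats.
Undoing it on gvnhli: g−5=b, v−4=r, n−5=i, h−4=d, l−5=g, i−4=e.

bridge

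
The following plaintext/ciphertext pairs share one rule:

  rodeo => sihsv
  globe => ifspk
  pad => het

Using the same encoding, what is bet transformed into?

xif

The output letters match the input read backwards, each shifted +4: rodeo reversed is oedor. Read the word backwards and shift each letter +4.
Applying it to bet: reverse → teb; then shift: t+4=x, e+4=i, b+4=f.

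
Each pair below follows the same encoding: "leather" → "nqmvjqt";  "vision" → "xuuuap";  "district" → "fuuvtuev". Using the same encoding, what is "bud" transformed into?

dgf

The shift depends on letter class: consonant l→n is +2, but vowel e→q is +12. Vowels shift forward by 12 and consonants shift forward by 2.
On bud: b(cons)+2=d, u(vowel)+12=g, d(cons)+2=f.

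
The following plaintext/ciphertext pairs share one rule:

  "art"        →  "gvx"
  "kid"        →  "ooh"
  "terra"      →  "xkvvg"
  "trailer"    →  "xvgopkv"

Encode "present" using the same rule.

The shift depends on letter class: consonant r→v is +4, but vowel a→g is +6. Vowels shift forward by 6 and consonants shift forward by 4.
For present: p(cons)+4=t, r(cons)+4=v, e(vowel)+6=k, s(cons)+4=w, e(vowel)+6=k, n(cons)+4=r, t(cons)+4=x.

tvkwkrx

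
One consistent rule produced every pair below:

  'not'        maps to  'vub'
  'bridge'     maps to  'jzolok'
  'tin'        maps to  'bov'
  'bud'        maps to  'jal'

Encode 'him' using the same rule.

Two shifts are in play — +6 for a/e/i/o/u, +8 for every other letter.
For him: h(cons)+8=p, i(vowel)+6=o, m(cons)+8=u.

pou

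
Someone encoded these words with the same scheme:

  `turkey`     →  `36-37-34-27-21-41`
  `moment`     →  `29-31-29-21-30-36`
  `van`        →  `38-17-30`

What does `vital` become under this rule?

t is letter #20 and maps to 36: an offset of 16. Letters become their 1-based position plus 16 (so a→17, b→18, …).
For vital: v=22→38, i=9→25, t=20→36, a=1→17, l=12→28.

38-25-36-17-28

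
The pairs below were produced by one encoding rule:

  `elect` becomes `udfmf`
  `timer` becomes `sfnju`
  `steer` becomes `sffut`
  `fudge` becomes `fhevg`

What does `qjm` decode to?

lip

The output letters match the input read backwards, each shifted +1: elect reversed is tcele. The word is reversed, then every letter is shifted forward by 1.
Reversing it on qjm: shift back: q−1=p, j−1=i, m−1=l → pil; then reverse → lip.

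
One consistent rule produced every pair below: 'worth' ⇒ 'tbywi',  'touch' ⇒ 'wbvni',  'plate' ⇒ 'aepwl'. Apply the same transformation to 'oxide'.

w(22)→t(19) and o(14)→b(1) fit y≡25x+15 (mod 26); the inverse of 25 mod 26 is 25. Each letter's alphabet position (a=0..z=25) is mapped through 25·x+15 mod 26 — an affine cipher.
For oxide: o(14)→25·14+15≡1=b; x(23)→25·23+15≡18=s; i(8)→25·8+15≡7=h; d(3)→25·3+15≡12=m; e(4)→25·4+15≡11=l (all mod 26).

bshml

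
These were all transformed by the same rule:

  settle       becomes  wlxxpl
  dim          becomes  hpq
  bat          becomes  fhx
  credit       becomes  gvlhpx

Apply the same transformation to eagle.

The shift depends on letter class: consonant s→w is +4, but vowel e→l is +7. The rule splits by letter class: vowels +7, consonants +4.
On eagle: e(vowel)+7=l, a(vowel)+7=h, g(cons)+4=k, l(cons)+4=p, e(vowel)+7=l.

lhkpl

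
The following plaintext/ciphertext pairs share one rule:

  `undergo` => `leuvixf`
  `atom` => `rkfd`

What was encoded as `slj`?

Compare letters: u→l is +17, n→e is +17, d→u is +17 — a constant shift. It's a constant shift of +17 (ROT17).
Reversing it on slj: s−17=b, l−17=u, j−17=s.

bus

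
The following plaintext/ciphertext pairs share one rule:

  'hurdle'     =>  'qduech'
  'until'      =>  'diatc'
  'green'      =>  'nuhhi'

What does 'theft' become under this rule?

aqhka

h(7)→q(16) and u(20)→d(3) fit y≡3x+21 (mod 26); the inverse of 3 mod 26 is 9. Treating letters as 0–25, the rule is x ↦ 3x + 21 (mod 26).
For theft: t(19)→3·19+21≡0=a; h(7)→3·7+21≡16=q; e(4)→3·4+21≡7=h; f(5)→3·5+21≡10=k; t(19)→3·19+21≡0=a (all mod 26).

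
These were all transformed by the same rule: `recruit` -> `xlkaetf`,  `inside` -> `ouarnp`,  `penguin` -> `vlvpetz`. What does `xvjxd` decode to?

In recruit: r→x is +6, e→l is +7, c→k is +8, r→a is +9 — the shift increases by 1 each position. The shift increases by 1 at each position, starting from +6: 6, 7, 8, ….
Reversing it on xvjxd: x−6=r, v−7=o, j−8=b, x−9=o, d−10=t.

robot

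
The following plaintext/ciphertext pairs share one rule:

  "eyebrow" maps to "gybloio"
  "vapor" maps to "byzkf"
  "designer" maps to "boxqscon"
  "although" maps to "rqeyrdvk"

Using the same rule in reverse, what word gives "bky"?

Read the word backwards and shift each letter +10.
Decoding bky: shift back: b−10=r, k−10=a, y−10=o → rao; then reverse → oar.

oar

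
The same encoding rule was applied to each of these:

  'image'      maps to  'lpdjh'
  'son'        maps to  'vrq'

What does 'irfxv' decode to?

focus

Compare letters: i→l is +3, m→p is +3, a→d is +3 — a constant shift. This is a Caesar cipher with shift 3.
Decoding irfxv: i−3=f, r−3=o, f−3=c, x−3=u, v−3=s.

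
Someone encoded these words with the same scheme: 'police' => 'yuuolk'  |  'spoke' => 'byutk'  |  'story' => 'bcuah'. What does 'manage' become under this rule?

The shift depends on letter class: consonant p→y is +9, but vowel o→u is +6. The rule splits by letter class: vowels +6, consonants +9.
On manage: m(cons)+9=v, a(vowel)+6=g, n(cons)+9=w, a(vowel)+6=g, g(cons)+9=p, e(vowel)+6=k.

vgwgpk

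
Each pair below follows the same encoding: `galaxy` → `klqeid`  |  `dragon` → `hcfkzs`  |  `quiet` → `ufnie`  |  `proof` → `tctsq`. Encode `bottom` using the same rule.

fzyxzr

It's a Vigenère-style cipher with numeric key [4,11,5]: position i shifts by key[i mod 3].
Applying it to bottom: b+4=f, o+11=z, t+5=y, t+4=x, o+11=z, m+5=r.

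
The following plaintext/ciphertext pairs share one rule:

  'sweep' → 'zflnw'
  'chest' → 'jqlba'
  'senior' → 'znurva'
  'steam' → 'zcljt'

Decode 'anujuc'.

tenant

The shifts repeat in a cycle of length 2: positions 0,1,… shift by +7, +9, then the pattern repeats.
Undoing it on anujuc: a−7=t, n−9=e, u−7=n, j−9=a, u−7=n, c−9=t.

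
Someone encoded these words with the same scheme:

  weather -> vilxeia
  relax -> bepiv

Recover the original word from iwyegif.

because

The word is reversed, then every letter is shifted forward by 4.
Decoding iwyegif: shift back: i−4=e, w−4=s, y−4=u, e−4=a, g−4=c, i−4=e, f−4=b → esuaceb; then reverse → because.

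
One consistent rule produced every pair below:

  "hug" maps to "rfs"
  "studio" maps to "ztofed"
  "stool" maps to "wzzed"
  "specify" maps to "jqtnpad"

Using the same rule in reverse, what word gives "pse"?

The output letters match the input read backwards, each shifted +11: hug reversed is guh. Two steps: reverse the string, then apply a Caesar shift of +11.
Decoding pse: shift back: p−11=e, s−11=h, e−11=t → eht; then reverse → the.

the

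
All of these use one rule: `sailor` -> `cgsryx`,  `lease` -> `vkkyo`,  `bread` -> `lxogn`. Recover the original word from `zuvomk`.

police

Shifts by position in sailor: pos 0: s→c (+10), pos 1: a→g (+6), pos 2: i→s (+10), pos 3: l→r (+6) — repeating every 2. A repeating key of period 2 is used — shifts +10, +6 over and over.
Reversing it on zuvomk: z−10=p, u−6=o, v−10=l, o−6=i, m−10=c, k−6=e.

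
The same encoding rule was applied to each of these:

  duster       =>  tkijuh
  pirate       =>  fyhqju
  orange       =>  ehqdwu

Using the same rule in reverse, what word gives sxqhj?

chart

Compare letters: d→t is +16, u→k is +16, s→i is +16 — a constant shift. This is a Caesar cipher with shift 16.
Reversing it on sxqhj: s−16=c, x−16=h, q−16=a, h−16=r, j−16=t.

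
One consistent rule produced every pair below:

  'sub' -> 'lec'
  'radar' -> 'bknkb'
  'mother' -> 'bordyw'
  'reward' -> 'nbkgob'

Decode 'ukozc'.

The output letters match the input read backwards, each shifted +10: sub reversed is bus. Read the word backwards and shift each letter +10.
Undoing it on ukozc: shift back: u−10=k, k−10=a, o−10=e, z−10=p, c−10=s → kaeps; then reverse → speak.

speak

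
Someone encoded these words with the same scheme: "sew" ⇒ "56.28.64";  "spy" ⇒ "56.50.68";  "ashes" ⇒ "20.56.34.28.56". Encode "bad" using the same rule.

Each letter becomes 2×(its alphabet position, a=1..z=26) + 18.
On bad: b=2→22, a=1→20, d=4→26.

22.20.26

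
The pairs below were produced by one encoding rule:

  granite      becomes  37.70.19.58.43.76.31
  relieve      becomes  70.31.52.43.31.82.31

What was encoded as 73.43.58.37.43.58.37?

g(#7)→37 and r(#18)→70: differences scale by 3, so n = 3·pos + 16. With a=1..z=26, the number is 3·pos + 16.
Reversing it on 73.43.58.37.43.58.37: 73→(73−16)÷3=19=s, 43→(43−16)÷3=9=i, 58→(58−16)÷3=14=n, 37→(37−16)÷3=7=g, 43→(43−16)÷3=9=i, 58→(58−16)÷3=14=n, 37→(37−16)÷3=7=g.

singing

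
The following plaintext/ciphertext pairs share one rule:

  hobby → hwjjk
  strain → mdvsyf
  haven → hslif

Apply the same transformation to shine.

mhyfi

h(7)→h(7) and o(14)→w(22) fit y≡17x+18 (mod 26); the inverse of 17 mod 26 is 23. Each letter's alphabet position (a=0..z=25) is mapped through 17·x+18 mod 26 — an affine cipher.
For shine: s(18)→17·18+18≡12=m; h(7)→17·7+18≡7=h; i(8)→17·8+18≡24=y; n(13)→17·13+18≡5=f; e(4)→17·4+18≡8=i (all mod 26).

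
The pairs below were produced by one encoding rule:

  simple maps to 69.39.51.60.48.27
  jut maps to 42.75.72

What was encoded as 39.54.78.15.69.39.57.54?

s(#19)→69 and i(#9)→39: differences scale by 3, so n = 3·pos + 12. Each letter becomes 3×(its alphabet position, a=1..z=26) + 12.
Undoing it on 39.54.78.15.69.39.57.54: 39→(39−12)÷3=9=i, 54→(54−12)÷3=14=n, 78→(78−12)÷3=22=v, 15→(15−12)÷3=1=a, 69→(69−12)÷3=19=s, 39→(39−12)÷3=9=i, 57→(57−12)÷3=15=o, 54→(54−12)÷3=14=n.

invasion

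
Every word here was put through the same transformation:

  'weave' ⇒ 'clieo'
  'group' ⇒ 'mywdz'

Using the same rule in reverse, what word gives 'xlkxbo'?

In weave: w→c is +6, e→l is +7, a→i is +8, v→e is +9 — the shift increases by 1 each position. Each letter shifts forward by (position + 6), i.e. 6, 7, 8, … — the shift grows by one for each successive letter.
Decoding xlkxbo: x−6=r, l−7=e, k−8=c, x−9=o, b−10=r, o−11=d.

record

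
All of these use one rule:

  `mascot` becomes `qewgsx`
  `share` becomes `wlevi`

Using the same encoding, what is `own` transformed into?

Compare letters: m→q is +4, a→e is +4, s→w is +4 — a constant shift. Each letter is shifted forward by 4 in the alphabet (a Caesar shift of +4).
On own: o+4=s, w+4=a, n+4=r.

sar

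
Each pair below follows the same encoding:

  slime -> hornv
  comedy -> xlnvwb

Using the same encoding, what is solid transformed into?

hlorw

Letters are reflected about the middle of the alphabet (position → 25−position): Atbash.
For solid: s↔h, o↔l, l↔o, i↔r, d↔w.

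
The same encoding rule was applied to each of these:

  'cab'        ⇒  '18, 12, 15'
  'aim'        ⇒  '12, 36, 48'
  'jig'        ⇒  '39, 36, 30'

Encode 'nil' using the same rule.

51, 36, 45

Each letter becomes 3×(its alphabet position, a=1..z=26) + 9.
For nil: n=14→51, i=9→36, l=12→45.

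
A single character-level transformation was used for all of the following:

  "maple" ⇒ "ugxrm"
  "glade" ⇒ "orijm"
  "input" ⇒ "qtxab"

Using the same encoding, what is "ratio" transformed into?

Shifts by position in maple: pos 0: m→u (+8), pos 1: a→g (+6), pos 2: p→x (+8), pos 3: l→r (+6) — repeating every 2. A repeating key of period 2 is used — shifts +8, +6 over and over.
On ratio: r+8=z, a+6=g, t+8=b, i+6=o, o+8=w.

zgbow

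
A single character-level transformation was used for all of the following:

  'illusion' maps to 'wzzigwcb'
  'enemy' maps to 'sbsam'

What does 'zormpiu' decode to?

ladybug

Compare letters: i→w is +14, l→z is +14, l→z is +14 — a constant shift. This is a Caesar cipher with shift 14.
Undoing it on zormpiu: z−14=l, o−14=a, r−14=d, m−14=y, p−14=b, i−14=u, u−14=g.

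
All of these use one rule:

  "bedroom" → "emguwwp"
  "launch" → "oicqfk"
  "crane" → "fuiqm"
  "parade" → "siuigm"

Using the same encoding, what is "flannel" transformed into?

ioiqqmo

The shift depends on letter class: consonant b→e is +3, but vowel e→m is +8. The rule splits by letter class: vowels +8, consonants +3.
Applying it to flannel: f(cons)+3=i, l(cons)+3=o, a(vowel)+8=i, n(cons)+3=q, n(cons)+3=q, e(vowel)+8=m, l(cons)+3=o.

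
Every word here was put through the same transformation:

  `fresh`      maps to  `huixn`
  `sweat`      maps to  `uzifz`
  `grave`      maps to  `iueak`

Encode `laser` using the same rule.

ndwjx

In fresh: f→h is +2, r→u is +3, e→i is +4, s→x is +5 — the shift increases by 1 each position. Letter i (0-indexed) is shifted by i+2, so successive shifts are 2, 3, 4, ….
For laser: l+2=n, a+3=d, s+4=w, e+5=j, r+6=x.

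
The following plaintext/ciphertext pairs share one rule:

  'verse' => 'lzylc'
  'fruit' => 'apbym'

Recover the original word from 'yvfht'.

The output letters match the input read backwards, each shifted +7: verse reversed is esrev. Read the word backwards and shift each letter +7.
Undoing it on yvfht: shift back: y−7=r, v−7=o, f−7=y, h−7=a, t−7=m → royam; then reverse → mayor.

mayor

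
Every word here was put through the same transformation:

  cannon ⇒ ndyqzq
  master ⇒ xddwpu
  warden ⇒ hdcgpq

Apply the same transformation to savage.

The shifts repeat in a cycle of length 2: positions 0,1,… shift by +11, +3, then the pattern repeats.
On savage: s+11=d, a+3=d, v+11=g, a+3=d, g+11=r, e+3=h.

ddgdrh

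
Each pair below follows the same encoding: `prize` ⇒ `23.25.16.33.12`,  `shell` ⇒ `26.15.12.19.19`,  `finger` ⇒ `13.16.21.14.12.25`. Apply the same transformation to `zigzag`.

p is letter #16 and maps to 23: an offset of 7. The number is (letter's place in the alphabet, a=1) + 7.
For zigzag: z=26→33, i=9→16, g=7→14, z=26→33, a=1→8, g=7→14.

33.16.14.33.8.14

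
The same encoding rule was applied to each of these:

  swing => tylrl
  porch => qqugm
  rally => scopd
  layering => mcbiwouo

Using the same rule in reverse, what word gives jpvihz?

insect

In swing: s→t is +1, w→y is +2, i→l is +3, n→r is +4 — the shift increases by 1 each position. The shift increases by 1 at each position, starting from +1: 1, 2, 3, ….
Reversing it on jpvihz: j−1=i, p−2=n, v−3=s, i−4=e, h−5=c, z−6=t.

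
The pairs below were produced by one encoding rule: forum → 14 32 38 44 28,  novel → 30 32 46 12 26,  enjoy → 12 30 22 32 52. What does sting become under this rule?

40 42 20 30 16

Each letter becomes 2×(its alphabet position, a=1..z=26) + 2.
For sting: s=19→40, t=20→42, i=9→20, n=14→30, g=7→16.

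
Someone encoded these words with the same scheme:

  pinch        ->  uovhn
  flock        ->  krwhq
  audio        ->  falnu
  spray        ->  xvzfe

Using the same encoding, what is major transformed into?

rgrtx

Shifts by position in pinch: pos 0: p→u (+5), pos 1: i→o (+6), pos 2: n→v (+8), pos 3: c→h (+5), pos 4: h→n (+6) — repeating every 3. A repeating key of period 3 is used — shifts +5, +6, +8 over and over.
For major: m+5=r, a+6=g, j+8=r, o+5=t, r+6=x.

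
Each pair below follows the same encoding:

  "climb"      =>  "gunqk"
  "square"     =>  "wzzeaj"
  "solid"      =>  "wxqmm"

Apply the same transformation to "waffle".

ajkjuj

A repeating key of period 3 is used — shifts +4, +9, +5 over and over.
For waffle: w+4=a, a+9=j, f+5=k, f+4=j, l+9=u, e+5=j.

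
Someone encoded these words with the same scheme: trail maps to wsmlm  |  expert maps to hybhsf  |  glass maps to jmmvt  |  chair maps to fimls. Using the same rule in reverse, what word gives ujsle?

Shifts by position in trail: pos 0: t→w (+3), pos 1: r→s (+1), pos 2: a→m (+12), pos 3: i→l (+3), pos 4: l→m (+1) — repeating every 3. It's a Vigenère-style cipher with numeric key [3,1,12]: position i shifts by key[i mod 3].
Decoding ujsle: u−3=r, j−1=i, s−12=g, l−3=i, e−1=d.

rigid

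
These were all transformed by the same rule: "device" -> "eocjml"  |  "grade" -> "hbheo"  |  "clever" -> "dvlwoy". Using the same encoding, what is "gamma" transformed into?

A repeating key of period 3 is used — shifts +1, +10, +7 over and over.
Applying it to gamma: g+1=h, a+10=k, m+7=t, m+1=n, a+10=k.

hktnk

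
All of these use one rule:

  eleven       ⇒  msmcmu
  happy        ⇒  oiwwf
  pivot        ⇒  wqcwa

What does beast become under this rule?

The shift depends on letter class: consonant l→s is +7, but vowel e→m is +8. Vowels shift forward by 8 and consonants shift forward by 7.
For beast: b(cons)+7=i, e(vowel)+8=m, a(vowel)+8=i, s(cons)+7=z, t(cons)+7=a.

imiza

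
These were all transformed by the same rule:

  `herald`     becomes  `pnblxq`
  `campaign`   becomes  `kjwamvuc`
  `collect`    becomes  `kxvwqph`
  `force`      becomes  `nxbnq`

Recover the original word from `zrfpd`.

river

The shift increases by 1 at each position, starting from +8: 8, 9, 10, ….
Reversing it on zrfpd: z−8=r, r−9=i, f−10=v, p−11=e, d−12=r.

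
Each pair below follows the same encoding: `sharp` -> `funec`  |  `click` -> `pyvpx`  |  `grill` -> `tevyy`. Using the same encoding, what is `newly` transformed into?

arjyl

Compare letters: s→f is +13, h→u is +13, a→n is +13 — a constant shift. This is a Caesar cipher with shift 13.
For newly: n+13=a, e+13=r, w+13=j, l+13=y, y+13=l.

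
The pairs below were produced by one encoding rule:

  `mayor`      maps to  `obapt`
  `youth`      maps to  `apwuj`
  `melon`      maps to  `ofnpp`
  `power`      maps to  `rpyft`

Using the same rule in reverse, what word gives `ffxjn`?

Shifts by position in mayor: pos 0: m→o (+2), pos 1: a→b (+1), pos 2: y→a (+2), pos 3: o→p (+1) — repeating every 2. The shifts repeat in a cycle of length 2: positions 0,1,… shift by +2, +1, then the pattern repeats.
Reversing it on ffxjn: f−2=d, f−1=e, x−2=v, j−1=i, n−2=l.

devil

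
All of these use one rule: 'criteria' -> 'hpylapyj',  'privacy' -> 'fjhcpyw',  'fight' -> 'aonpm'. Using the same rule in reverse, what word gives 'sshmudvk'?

downfall

The output letters match the input read backwards, each shifted +7: criteria reversed is airetirc. Two steps: reverse the string, then apply a Caesar shift of +7.
Undoing it on sshmudvk: shift back: s−7=l, s−7=l, h−7=a, m−7=f, u−7=n, d−7=w, v−7=o, k−7=d → llafnwod; then reverse → downfall.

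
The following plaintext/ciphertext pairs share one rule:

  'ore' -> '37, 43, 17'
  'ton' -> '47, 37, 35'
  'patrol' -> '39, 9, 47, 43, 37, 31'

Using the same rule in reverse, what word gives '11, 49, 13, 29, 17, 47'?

bucket

The formula is n = 2×(alphabet index, a=1) + 7.
Decoding 11, 49, 13, 29, 17, 47: 11→(11−7)÷2=2=b, 49→(49−7)÷2=21=u, 13→(13−7)÷2=3=c, 29→(29−7)÷2=11=k, 17→(17−7)÷2=5=e, 47→(47−7)÷2=20=t.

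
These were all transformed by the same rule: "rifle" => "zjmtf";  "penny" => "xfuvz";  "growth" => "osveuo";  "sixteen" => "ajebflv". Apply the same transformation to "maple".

ubwtf

The shifts repeat in a cycle of length 3: positions 0,1,… shift by +8, +1, +7, then the pattern repeats.
For maple: m+8=u, a+1=b, p+7=w, l+8=t, e+1=f.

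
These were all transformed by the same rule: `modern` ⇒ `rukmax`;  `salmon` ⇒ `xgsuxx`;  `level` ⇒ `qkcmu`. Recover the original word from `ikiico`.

The shift increases by 1 at each position, starting from +5: 5, 6, 7, ….
Decoding ikiico: i−5=d, k−6=e, i−7=b, i−8=a, c−9=t, o−10=e.

debate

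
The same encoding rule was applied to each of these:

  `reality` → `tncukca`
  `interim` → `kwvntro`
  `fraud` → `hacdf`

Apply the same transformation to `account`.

A repeating key of period 2 is used — shifts +2, +9 over and over.
For account: a+2=c, c+9=l, c+2=e, o+9=x, u+2=w, n+9=w, t+2=v.

clexwwv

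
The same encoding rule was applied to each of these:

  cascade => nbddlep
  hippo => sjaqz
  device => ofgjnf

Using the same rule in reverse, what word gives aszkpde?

project

The shifts repeat in a cycle of length 2: positions 0,1,… shift by +11, +1, then the pattern repeats.
Undoing it on aszkpde: a−11=p, s−1=r, z−11=o, k−1=j, p−11=e, d−1=c, e−11=t.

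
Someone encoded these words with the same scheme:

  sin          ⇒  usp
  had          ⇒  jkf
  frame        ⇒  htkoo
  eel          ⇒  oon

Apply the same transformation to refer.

tohot

The rule splits by letter class: vowels +10, consonants +2.
On refer: r(cons)+2=t, e(vowel)+10=o, f(cons)+2=h, e(vowel)+10=o, r(cons)+2=t.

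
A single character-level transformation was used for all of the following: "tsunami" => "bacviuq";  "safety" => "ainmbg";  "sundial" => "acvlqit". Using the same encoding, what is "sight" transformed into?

This is a Caesar cipher with shift 8.
For sight: s+8=a, i+8=q, g+8=o, h+8=p, t+8=b.

aqopb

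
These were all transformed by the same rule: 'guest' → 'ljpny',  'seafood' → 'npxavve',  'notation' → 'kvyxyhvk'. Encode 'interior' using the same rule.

g(6)→l(11) and u(20)→j(9) fit y≡11x+23 (mod 26); the inverse of 11 mod 26 is 19. Each letter's alphabet position (a=0..z=25) is mapped through 11·x+23 mod 26 — an affine cipher.
On interior: i(8)→11·8+23≡7=h; n(13)→11·13+23≡10=k; t(19)→11·19+23≡24=y; e(4)→11·4+23≡15=p; r(17)→11·17+23≡2=c; i(8)→11·8+23≡7=h; o(14)→11·14+23≡21=v; r(17)→11·17+23≡2=c (all mod 26).

hkypchvc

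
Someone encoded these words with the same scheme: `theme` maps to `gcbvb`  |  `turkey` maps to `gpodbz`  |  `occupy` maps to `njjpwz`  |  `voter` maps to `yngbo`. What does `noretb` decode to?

t(19)→g(6) and h(7)→c(2) fit y≡9x+17 (mod 26); the inverse of 9 mod 26 is 3. This is an affine cipher: with a=0,…,z=25, each position x becomes (9x+17) mod 26.
Decoding noretb: n(13)→3·(13−17)≡14=o; o(14)→3·(14−17)≡17=r; r(17)→3·(17−17)≡0=a; e(4)→3·(4−17)≡13=n; t(19)→3·(19−17)≡6=g; b(1)→3·(1−17)≡4=e (all mod 26).

orange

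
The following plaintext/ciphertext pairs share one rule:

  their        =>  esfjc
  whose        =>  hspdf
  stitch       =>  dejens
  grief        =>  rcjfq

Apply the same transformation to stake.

The shift depends on letter class: consonant t→e is +11, but vowel e→f is +1. The rule splits by letter class: vowels +1, consonants +11.
On stake: s(cons)+11=d, t(cons)+11=e, a(vowel)+1=b, k(cons)+11=v, e(vowel)+1=f.

debvf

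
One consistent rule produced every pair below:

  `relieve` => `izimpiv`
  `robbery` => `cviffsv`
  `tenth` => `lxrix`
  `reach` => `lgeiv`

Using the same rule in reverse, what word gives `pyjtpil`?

helpful

The output letters match the input read backwards, each shifted +4: relieve reversed is eveiler. The word is reversed, then every letter is shifted forward by 4.
Undoing it on pyjtpil: shift back: p−4=l, y−4=u, j−4=f, t−4=p, p−4=l, i−4=e, l−4=h → lufpleh; then reverse → helpful.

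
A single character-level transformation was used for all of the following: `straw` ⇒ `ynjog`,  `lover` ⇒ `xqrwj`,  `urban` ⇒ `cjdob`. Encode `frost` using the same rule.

ljqyn

Each letter's alphabet position (a=0..z=25) is mapped through 15·x+14 mod 26 — an affine cipher.
On frost: f(5)→15·5+14≡11=l; r(17)→15·17+14≡9=j; o(14)→15·14+14≡16=q; s(18)→15·18+14≡24=y; t(19)→15·19+14≡13=n (all mod 26).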